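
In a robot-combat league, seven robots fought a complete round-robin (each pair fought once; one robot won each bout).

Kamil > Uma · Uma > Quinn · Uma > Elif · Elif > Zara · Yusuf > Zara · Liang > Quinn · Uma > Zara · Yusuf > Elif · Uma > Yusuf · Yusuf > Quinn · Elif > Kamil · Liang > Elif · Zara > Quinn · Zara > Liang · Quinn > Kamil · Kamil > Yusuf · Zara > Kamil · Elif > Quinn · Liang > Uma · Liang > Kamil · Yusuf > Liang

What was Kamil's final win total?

2

Kamil's results: beat Uma, Yusuf; lost to Liang, Zara, Elif, Quinn.
That is 2 wins.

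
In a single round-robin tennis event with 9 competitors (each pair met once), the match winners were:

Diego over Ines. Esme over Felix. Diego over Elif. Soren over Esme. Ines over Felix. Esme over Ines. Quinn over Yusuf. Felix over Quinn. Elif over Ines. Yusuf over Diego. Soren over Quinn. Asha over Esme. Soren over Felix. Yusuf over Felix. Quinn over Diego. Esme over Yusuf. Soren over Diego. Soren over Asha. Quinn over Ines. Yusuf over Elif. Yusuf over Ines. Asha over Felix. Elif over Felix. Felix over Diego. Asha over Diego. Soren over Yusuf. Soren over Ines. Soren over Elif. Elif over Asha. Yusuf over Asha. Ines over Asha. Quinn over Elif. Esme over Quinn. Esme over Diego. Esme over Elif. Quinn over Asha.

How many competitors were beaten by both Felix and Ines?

Felix beat: Diego, Quinn.
Ines beat: Asha, Felix.
No one was beaten by both.

0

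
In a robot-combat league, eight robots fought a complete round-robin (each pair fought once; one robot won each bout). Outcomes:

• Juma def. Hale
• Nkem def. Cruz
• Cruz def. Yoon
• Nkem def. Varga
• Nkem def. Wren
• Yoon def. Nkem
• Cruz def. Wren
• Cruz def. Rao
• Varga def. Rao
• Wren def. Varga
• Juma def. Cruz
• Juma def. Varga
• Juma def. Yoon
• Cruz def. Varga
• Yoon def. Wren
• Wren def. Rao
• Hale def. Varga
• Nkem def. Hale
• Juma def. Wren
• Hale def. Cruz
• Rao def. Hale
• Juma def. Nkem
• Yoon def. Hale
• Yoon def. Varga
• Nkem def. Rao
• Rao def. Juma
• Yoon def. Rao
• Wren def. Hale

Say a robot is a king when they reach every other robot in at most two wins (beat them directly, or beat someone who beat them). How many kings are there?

Rao reaches everyone (king).
Juma reaches everyone (king).
Varga cannot reach Wren, Yoon, Nkem, Cruz in two steps.
Wren cannot reach Yoon, Nkem in two steps.
Yoon reaches everyone (king).
Nkem reaches everyone (king).
Cruz reaches everyone (king).
Hale cannot reach Juma, Nkem in two steps.
Kings: Rao, Juma, Yoon, Nkem, Cruz — 5.

5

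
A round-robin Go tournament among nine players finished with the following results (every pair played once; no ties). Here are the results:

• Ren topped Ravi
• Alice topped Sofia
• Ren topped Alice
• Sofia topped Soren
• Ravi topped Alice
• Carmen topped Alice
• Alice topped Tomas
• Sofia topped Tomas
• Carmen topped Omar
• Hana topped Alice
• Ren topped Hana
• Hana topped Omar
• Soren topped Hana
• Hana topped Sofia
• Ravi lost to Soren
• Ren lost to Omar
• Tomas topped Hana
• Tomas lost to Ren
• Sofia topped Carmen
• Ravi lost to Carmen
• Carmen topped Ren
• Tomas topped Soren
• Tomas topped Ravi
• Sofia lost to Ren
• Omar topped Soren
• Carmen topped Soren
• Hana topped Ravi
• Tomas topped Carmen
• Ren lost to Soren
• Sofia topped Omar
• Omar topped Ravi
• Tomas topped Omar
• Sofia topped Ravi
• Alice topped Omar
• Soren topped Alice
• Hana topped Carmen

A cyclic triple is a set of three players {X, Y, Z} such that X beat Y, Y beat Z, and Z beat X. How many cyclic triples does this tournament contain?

Win totals: Tomas 5, Sofia 5, Hana 5, Soren 4, Ravi 1, Alice 3, Carmen 5, Ren 5, Omar 3.
A player with w wins dominates both others in C(w,2) triples; summing gives 10 + 10 + 10 + 6 + 0 + 3 + 10 + 10 + 3 = 62 transitive triples.
Total triples C(9,3) = 84, so cyclic triples = 84 − 62 = 22.

22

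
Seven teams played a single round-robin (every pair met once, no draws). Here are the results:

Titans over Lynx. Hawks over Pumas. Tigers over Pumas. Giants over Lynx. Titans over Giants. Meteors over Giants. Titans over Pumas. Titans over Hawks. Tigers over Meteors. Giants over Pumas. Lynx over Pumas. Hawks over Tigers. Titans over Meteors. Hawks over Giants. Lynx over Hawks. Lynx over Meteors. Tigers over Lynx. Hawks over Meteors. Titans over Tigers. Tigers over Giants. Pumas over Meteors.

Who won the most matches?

Win totals: Meteors 1, Pumas 1, Tigers 4, Giants 2, Lynx 3, Hawks 4, Titans 6.
Titans leads with 6 wins (next highest: 4).

Titans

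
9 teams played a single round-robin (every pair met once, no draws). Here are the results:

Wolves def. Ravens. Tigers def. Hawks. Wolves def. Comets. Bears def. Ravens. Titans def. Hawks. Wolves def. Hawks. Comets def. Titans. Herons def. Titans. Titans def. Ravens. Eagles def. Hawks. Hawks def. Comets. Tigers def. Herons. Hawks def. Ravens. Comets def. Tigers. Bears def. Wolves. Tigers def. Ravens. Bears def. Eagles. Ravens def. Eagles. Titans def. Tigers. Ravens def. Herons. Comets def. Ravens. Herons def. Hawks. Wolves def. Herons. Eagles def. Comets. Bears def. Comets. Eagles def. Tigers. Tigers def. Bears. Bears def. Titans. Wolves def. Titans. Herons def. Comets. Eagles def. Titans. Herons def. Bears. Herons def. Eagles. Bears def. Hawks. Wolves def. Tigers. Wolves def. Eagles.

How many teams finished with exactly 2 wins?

Win totals: Eagles 4, Comets 3, Ravens 2, Herons 5, Hawks 2, Titans 3, Wolves 7, Bears 6, Tigers 4.
Exactly 2: Ravens, Hawks — 2 teams.

2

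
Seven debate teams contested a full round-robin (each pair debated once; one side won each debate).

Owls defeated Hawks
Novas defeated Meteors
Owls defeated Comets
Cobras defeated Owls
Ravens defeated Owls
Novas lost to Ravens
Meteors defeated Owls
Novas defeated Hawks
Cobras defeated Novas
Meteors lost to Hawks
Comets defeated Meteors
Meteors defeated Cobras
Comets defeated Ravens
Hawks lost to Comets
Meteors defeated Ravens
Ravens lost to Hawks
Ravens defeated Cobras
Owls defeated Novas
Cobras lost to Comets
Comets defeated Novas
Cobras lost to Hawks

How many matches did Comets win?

Comets' results: beat Meteors, Hawks, Ravens, Cobras, Novas; lost to Owls.
That is 5 wins.

5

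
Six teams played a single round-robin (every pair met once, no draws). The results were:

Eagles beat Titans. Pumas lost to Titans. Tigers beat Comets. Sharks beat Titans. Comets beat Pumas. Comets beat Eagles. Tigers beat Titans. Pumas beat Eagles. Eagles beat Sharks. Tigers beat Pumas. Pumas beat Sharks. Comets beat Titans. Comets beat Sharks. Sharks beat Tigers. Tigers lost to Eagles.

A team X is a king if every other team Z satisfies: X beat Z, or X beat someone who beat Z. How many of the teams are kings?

3

Comets reaches everyone (king).
Pumas cannot reach Comets in two steps.
Titans cannot reach Comets, Tigers in two steps.
Eagles reaches everyone (king).
Tigers reaches everyone (king).
Sharks cannot reach Eagles in two steps.
Kings: Comets, Eagles, Tigers — 3.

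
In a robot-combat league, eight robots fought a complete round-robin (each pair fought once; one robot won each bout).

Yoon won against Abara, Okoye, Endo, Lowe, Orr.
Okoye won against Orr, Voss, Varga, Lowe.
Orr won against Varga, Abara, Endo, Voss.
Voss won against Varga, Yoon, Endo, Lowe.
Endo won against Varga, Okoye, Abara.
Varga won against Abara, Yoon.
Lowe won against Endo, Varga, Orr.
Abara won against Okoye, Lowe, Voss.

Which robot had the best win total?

Win totals: Lowe 3, Okoye 4, Voss 4, Yoon 5, Varga 2, Orr 4, Abara 3, Endo 3.
Yoon leads with 5 wins (next highest: 4).

Yoon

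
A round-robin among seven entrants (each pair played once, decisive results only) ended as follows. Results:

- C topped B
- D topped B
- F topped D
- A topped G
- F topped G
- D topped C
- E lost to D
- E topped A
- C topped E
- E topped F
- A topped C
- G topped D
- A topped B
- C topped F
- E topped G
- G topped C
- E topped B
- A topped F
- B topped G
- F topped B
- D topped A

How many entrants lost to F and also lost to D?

1

F beat: B, D, G.
D beat: A, B, C, E.
Both beat: B — 1.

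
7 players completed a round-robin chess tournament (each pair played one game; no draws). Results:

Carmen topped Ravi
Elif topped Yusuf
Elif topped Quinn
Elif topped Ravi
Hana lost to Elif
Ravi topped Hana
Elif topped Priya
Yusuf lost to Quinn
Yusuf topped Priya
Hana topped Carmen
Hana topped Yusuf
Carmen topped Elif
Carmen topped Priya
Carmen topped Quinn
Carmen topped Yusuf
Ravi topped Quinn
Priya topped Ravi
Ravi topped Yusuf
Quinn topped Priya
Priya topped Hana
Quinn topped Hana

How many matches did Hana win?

Hana's results: beat Carmen, Yusuf; lost to Elif, Priya, Quinn, Ravi.
That is 2 wins.

2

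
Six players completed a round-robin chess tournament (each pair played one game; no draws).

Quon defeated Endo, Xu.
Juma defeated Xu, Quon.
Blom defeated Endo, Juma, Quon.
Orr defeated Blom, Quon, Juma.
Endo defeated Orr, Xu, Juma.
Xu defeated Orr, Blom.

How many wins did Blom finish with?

3

Blom's results: beat Endo, Juma, Quon; lost to Orr, Xu.
That is 3 wins.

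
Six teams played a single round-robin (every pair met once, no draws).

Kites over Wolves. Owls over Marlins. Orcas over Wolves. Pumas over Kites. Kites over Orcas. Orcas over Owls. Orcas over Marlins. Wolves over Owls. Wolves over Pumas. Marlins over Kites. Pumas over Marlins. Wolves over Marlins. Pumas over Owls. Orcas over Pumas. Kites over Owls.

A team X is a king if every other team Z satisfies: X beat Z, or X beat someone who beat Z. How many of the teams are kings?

3

Owls cannot reach Pumas, Orcas, Wolves in two steps.
Kites reaches everyone (king).
Marlins cannot reach Pumas in two steps.
Pumas reaches everyone (king).
Orcas reaches everyone (king).
Wolves cannot reach Orcas in two steps.
Kings: Kites, Pumas, Orcas — 3.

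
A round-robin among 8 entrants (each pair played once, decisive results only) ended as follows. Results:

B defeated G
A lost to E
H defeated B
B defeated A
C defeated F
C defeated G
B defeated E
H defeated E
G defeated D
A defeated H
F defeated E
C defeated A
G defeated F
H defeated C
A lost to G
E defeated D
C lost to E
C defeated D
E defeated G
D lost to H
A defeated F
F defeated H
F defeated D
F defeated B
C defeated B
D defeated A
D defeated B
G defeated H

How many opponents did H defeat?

4

H's results: beat B, C, D, E; lost to A, F, G.
That is 4 wins.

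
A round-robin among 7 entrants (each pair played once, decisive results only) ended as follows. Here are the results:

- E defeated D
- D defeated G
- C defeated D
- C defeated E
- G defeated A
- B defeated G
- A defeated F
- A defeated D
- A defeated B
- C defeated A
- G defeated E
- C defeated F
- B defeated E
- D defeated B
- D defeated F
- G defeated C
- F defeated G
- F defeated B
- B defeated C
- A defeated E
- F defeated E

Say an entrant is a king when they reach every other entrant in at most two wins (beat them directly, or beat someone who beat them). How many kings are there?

A reaches everyone (king).
B reaches everyone (king).
C reaches everyone (king).
D reaches everyone (king).
E cannot reach A, C in two steps.
F reaches everyone (king).
G reaches everyone (king).
Kings: A, B, C, D, F, G — 6.

6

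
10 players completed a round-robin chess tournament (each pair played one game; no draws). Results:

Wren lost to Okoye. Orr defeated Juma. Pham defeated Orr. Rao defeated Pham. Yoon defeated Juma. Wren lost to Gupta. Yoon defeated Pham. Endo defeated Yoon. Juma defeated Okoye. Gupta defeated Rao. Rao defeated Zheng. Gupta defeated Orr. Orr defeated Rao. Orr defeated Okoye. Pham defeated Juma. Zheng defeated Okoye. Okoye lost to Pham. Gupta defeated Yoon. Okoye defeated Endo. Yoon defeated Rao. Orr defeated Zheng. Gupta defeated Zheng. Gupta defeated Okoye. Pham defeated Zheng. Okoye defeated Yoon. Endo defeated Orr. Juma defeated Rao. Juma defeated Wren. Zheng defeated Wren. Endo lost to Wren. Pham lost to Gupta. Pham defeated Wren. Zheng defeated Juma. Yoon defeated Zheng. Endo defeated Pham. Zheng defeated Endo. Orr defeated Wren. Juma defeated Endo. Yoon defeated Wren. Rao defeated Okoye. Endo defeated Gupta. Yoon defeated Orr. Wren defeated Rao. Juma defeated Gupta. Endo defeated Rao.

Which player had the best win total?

Gupta

Win totals: Orr 5, Wren 2, Pham 5, Okoye 3, Gupta 7, Zheng 4, Juma 5, Yoon 6, Endo 5, Rao 3.
Gupta leads with 7 wins (next highest: 6).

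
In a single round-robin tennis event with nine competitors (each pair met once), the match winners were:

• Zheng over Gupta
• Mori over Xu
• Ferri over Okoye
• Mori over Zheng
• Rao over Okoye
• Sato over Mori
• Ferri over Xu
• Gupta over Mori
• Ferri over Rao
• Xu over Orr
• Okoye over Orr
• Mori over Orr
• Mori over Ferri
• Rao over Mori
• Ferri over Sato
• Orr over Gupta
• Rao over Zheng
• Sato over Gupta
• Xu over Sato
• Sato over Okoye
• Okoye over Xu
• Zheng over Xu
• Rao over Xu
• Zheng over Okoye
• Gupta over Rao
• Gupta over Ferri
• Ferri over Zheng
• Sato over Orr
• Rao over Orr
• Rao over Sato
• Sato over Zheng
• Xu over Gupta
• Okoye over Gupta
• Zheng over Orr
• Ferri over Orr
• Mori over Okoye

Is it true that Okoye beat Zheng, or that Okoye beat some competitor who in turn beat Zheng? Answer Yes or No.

No

Okoye did not beat Zheng directly.
Okoye beat Xu, Gupta, Orr, but each of them lost to Zheng. No two-step path.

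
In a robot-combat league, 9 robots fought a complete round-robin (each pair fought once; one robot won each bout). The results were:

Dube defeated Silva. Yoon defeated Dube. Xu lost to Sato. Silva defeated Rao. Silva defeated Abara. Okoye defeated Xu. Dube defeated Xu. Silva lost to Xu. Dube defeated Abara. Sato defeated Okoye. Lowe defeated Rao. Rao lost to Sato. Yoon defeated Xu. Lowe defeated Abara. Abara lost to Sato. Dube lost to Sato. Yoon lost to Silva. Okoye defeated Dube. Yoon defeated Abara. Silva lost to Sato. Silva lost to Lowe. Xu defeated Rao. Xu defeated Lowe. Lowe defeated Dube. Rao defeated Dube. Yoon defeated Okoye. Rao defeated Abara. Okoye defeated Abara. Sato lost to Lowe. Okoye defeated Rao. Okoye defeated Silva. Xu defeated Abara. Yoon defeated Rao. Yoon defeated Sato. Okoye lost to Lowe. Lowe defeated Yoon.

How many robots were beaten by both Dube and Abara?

Dube beat: Silva, Xu, Abara.
Abara beat: no one.
No one was beaten by both.

0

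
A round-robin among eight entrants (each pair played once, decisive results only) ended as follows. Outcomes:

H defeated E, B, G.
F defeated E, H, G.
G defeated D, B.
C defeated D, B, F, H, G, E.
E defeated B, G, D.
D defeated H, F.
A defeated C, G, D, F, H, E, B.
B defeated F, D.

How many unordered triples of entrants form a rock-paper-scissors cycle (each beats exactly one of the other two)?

8

Win totals: A 7, B 2, C 6, D 2, E 3, F 3, G 2, H 3.
An entrant with w wins dominates both others in C(w,2) triples; summing gives 21 + 1 + 15 + 1 + 3 + 3 + 1 + 3 = 48 transitive triples.
Total triples C(8,3) = 56, so cyclic triples = 56 − 48 = 8.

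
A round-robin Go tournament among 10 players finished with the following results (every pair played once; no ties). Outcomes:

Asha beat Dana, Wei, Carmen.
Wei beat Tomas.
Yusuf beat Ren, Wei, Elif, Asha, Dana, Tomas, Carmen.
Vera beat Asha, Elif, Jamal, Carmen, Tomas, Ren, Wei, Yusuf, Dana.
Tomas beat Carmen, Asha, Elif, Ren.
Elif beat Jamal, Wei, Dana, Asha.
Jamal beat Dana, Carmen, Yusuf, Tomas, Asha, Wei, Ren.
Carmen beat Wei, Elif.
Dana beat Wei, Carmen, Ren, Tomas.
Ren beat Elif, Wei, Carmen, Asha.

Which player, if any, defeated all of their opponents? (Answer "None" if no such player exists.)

Vera has 9 wins out of 9 opponents — a perfect record.

Vera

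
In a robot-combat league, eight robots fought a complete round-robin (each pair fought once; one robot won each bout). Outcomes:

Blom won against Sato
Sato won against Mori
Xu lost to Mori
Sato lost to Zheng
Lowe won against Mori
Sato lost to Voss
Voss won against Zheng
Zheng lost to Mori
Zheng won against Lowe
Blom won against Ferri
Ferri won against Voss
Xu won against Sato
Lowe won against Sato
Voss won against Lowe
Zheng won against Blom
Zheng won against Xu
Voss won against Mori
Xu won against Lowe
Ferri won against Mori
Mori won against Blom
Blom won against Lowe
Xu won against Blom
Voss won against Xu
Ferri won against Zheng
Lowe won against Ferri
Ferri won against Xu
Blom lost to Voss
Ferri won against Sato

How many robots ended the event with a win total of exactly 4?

Win totals: Lowe 3, Ferri 5, Zheng 4, Sato 1, Voss 6, Blom 3, Xu 3, Mori 3.
Exactly 4: Zheng — 1 robot.

1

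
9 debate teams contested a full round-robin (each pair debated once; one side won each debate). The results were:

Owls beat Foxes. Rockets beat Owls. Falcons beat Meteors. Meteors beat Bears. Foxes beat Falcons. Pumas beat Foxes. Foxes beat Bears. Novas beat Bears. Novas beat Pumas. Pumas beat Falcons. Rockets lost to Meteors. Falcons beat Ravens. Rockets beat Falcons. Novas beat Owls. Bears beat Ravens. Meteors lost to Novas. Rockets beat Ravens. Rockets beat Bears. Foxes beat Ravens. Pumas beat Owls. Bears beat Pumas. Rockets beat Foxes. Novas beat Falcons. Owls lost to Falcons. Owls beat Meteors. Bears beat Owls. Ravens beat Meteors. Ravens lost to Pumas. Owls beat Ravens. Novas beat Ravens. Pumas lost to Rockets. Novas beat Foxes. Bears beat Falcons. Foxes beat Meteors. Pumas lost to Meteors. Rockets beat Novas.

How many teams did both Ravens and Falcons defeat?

1

Ravens beat: Meteors.
Falcons beat: Meteors, Ravens, Owls.
Both beat: Meteors — 1.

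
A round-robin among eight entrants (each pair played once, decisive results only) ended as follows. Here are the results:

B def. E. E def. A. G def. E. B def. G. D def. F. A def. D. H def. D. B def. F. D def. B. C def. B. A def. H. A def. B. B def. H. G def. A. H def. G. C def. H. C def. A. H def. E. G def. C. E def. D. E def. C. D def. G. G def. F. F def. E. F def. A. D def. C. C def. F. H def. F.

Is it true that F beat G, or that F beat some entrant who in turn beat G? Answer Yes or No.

No

F did not beat G directly.
F beat A, E, but each of them lost to G. No two-step path.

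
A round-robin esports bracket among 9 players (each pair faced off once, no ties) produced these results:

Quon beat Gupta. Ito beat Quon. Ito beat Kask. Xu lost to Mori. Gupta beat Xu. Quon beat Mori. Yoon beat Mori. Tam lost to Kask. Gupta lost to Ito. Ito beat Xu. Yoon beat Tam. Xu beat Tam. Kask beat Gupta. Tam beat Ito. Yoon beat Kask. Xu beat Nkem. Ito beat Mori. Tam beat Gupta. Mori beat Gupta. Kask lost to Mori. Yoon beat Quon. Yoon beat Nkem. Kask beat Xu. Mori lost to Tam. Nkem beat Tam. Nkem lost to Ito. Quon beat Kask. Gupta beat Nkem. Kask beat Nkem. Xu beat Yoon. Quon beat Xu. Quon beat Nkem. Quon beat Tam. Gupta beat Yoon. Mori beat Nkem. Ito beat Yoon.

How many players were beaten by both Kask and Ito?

3

Kask beat: Nkem, Xu, Tam, Gupta.
Ito beat: Quon, Nkem, Xu, Yoon, Mori, Kask, Gupta.
Both beat: Nkem, Xu, Gupta — 3.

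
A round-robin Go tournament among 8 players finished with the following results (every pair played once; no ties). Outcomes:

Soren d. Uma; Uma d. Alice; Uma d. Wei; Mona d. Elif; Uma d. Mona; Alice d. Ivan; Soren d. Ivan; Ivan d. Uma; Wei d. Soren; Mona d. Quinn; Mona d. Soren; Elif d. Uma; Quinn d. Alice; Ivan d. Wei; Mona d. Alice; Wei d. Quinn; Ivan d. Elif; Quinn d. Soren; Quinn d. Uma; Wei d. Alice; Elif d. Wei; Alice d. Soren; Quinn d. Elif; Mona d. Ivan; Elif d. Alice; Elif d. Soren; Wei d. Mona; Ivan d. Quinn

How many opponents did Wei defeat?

Wei's results: beat Soren, Quinn, Mona, Alice; lost to Elif, Uma, Ivan.
That is 4 wins.

4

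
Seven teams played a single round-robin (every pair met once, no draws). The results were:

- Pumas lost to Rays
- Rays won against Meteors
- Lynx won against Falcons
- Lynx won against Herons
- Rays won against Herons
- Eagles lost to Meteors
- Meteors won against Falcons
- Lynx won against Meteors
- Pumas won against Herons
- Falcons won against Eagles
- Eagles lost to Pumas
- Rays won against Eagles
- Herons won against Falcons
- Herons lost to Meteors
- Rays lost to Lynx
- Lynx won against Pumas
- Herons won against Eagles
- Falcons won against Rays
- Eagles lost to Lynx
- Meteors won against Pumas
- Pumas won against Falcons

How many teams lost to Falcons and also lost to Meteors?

1

Falcons beat: Rays, Eagles.
Meteors beat: Herons, Falcons, Pumas, Eagles.
Both beat: Eagles — 1.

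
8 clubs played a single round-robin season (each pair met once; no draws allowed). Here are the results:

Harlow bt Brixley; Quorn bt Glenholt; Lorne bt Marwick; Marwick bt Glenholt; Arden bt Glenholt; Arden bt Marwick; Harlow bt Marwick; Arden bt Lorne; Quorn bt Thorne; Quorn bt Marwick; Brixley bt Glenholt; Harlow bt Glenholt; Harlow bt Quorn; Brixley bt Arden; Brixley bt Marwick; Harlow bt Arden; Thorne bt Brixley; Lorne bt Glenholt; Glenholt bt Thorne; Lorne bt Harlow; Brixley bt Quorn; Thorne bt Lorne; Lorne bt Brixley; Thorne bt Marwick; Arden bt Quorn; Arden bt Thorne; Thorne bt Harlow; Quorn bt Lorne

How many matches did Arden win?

Arden's results: beat Thorne, Quorn, Marwick, Lorne, Glenholt; lost to Brixley, Harlow.
That is 5 wins.

5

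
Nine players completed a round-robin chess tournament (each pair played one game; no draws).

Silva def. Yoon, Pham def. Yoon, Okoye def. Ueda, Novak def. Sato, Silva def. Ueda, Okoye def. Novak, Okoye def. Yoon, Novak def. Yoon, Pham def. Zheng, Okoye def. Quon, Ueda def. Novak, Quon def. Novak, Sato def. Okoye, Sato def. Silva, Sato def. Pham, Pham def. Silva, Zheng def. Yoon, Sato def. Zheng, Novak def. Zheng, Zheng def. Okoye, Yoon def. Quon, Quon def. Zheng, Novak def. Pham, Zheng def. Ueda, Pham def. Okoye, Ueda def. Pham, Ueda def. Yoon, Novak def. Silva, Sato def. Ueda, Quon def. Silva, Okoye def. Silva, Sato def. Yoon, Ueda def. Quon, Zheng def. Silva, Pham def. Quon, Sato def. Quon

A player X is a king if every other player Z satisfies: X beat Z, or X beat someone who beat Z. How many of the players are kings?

5

Novak reaches everyone (king).
Ueda reaches everyone (king).
Okoye reaches everyone (king).
Quon reaches everyone (king).
Yoon cannot reach Ueda, Okoye, Pham, Sato in two steps.
Pham cannot reach Sato in two steps.
Zheng cannot reach Sato in two steps.
Sato reaches everyone (king).
Silva cannot reach Okoye, Zheng, Sato in two steps.
Kings: Novak, Ueda, Okoye, Quon, Sato — 5.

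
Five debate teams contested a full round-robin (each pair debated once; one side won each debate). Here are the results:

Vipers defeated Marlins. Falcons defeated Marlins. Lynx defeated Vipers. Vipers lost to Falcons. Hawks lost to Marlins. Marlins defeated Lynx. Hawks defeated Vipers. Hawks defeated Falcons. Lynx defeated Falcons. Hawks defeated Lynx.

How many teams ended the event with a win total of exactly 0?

0

Win totals: Vipers 1, Marlins 2, Lynx 2, Hawks 3, Falcons 2.
No team has exactly 0 wins.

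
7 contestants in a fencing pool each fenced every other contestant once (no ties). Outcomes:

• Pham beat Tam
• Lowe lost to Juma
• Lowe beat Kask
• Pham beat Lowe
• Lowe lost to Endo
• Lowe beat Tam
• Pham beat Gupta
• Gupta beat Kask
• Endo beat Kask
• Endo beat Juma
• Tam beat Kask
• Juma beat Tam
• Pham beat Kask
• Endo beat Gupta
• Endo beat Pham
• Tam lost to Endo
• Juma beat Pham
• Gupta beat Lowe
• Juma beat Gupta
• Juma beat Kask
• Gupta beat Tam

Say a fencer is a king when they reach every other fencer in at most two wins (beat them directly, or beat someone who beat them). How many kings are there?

Lowe cannot reach Juma, Endo, Gupta, Pham in two steps.
Kask cannot reach Lowe, Juma, Endo, Gupta, Pham, Tam in two steps.
Juma cannot reach Endo in two steps.
Endo reaches everyone (king).
Gupta cannot reach Juma, Endo, Pham in two steps.
Pham cannot reach Juma, Endo in two steps.
Tam cannot reach Lowe, Juma, Endo, Gupta, Pham in two steps.
Kings: Endo — 1.

1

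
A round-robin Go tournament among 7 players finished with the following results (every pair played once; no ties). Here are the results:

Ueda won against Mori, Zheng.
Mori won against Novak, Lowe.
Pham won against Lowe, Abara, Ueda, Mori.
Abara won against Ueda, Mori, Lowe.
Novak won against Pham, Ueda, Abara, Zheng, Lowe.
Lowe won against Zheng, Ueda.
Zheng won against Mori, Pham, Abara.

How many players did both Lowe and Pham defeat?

Lowe beat: Ueda, Zheng.
Pham beat: Abara, Lowe, Mori, Ueda.
Both beat: Ueda — 1.

1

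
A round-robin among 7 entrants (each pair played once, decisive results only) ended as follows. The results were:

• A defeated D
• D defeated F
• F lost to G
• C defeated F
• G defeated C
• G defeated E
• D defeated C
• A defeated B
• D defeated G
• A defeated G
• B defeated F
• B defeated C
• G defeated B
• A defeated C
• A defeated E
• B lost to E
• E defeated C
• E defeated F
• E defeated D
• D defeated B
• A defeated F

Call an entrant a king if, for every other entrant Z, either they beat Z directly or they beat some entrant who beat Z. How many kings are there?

1

A reaches everyone (king).
B cannot reach A, D, E, G in two steps.
C cannot reach A, B, D, E, G in two steps.
D cannot reach A in two steps.
E cannot reach A in two steps.
F cannot reach A, B, C, D, E, G in two steps.
G cannot reach A in two steps.
Kings: A — 1.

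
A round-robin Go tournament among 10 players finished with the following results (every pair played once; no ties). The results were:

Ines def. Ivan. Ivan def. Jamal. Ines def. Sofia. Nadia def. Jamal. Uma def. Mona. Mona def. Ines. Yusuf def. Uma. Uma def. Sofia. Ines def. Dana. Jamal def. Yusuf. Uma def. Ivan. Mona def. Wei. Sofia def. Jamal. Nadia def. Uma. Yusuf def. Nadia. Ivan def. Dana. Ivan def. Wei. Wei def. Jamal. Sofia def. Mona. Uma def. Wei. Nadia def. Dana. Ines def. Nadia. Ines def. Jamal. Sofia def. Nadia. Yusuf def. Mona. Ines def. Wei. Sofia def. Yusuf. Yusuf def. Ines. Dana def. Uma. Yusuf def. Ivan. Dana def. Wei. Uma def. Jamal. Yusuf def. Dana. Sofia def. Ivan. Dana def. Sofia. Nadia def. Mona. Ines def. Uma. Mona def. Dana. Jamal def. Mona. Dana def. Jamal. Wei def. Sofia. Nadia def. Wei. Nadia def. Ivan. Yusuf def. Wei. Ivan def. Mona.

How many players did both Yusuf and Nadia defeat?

5

Yusuf beat: Wei, Uma, Ines, Nadia, Ivan, Dana, Mona.
Nadia beat: Wei, Uma, Ivan, Dana, Jamal, Mona.
Both beat: Wei, Uma, Ivan, Dana, Mona — 5.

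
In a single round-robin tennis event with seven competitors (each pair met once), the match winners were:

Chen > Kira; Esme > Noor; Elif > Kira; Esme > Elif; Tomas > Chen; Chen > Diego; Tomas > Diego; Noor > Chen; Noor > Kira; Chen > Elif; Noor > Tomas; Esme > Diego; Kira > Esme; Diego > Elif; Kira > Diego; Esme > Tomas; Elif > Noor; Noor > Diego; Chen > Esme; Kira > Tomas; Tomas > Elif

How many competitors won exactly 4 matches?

3

Win totals: Noor 4, Esme 4, Kira 3, Tomas 3, Diego 1, Chen 4, Elif 2.
Exactly 4: Noor, Esme, Chen — 3 competitors.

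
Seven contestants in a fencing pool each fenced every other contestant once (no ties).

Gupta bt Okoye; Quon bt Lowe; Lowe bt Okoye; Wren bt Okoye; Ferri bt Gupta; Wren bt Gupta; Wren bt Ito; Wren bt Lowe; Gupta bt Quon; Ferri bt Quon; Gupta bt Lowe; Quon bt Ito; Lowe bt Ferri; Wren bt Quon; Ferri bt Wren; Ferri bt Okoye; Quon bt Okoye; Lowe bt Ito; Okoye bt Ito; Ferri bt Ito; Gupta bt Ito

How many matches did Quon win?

Quon's results: beat Lowe, Okoye, Ito; lost to Gupta, Wren, Ferri.
That is 3 wins.

3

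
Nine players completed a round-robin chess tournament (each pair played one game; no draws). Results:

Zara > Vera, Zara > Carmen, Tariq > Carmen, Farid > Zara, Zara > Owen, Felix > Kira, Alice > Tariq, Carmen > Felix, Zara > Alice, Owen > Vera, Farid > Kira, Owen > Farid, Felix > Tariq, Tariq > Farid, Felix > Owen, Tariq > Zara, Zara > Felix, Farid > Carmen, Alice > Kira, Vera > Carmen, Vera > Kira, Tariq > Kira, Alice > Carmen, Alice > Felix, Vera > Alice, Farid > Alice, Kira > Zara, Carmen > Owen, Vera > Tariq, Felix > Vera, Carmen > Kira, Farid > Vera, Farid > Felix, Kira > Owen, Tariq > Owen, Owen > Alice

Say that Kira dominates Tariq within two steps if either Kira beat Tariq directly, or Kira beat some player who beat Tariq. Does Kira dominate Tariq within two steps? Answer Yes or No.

No

Kira did not beat Tariq directly.
Kira beat Zara, Owen, but each of them lost to Tariq. No two-step path.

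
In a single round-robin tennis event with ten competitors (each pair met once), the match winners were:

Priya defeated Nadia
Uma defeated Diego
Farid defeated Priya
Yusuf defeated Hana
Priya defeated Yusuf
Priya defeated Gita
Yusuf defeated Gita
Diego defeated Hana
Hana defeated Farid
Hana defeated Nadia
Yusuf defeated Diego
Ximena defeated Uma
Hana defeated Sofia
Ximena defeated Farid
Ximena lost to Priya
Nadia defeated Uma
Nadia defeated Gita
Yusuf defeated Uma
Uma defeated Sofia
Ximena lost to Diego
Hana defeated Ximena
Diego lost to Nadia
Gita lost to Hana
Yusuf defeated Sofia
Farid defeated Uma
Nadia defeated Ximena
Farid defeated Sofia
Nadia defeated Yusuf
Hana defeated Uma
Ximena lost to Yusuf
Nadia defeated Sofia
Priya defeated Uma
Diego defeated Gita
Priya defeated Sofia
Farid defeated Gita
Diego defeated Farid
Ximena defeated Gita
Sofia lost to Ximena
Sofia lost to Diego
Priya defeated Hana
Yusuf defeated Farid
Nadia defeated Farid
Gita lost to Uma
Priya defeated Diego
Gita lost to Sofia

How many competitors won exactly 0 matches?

Win totals: Uma 3, Sofia 1, Farid 4, Gita 0, Hana 6, Priya 8, Yusuf 7, Diego 5, Ximena 4, Nadia 7.
Exactly 0: Gita — 1 competitor.

1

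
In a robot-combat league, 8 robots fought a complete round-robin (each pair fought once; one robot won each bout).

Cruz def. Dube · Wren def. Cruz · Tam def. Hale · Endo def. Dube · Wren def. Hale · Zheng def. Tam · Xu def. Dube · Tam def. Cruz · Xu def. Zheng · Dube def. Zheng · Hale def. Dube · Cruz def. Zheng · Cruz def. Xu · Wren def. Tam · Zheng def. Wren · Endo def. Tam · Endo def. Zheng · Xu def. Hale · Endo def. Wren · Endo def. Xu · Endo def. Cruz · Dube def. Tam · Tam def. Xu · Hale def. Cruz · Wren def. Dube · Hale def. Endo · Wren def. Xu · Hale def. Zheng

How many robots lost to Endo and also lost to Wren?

4

Endo beat: Dube, Zheng, Wren, Tam, Xu, Cruz.
Wren beat: Dube, Hale, Tam, Xu, Cruz.
Both beat: Dube, Tam, Xu, Cruz — 4.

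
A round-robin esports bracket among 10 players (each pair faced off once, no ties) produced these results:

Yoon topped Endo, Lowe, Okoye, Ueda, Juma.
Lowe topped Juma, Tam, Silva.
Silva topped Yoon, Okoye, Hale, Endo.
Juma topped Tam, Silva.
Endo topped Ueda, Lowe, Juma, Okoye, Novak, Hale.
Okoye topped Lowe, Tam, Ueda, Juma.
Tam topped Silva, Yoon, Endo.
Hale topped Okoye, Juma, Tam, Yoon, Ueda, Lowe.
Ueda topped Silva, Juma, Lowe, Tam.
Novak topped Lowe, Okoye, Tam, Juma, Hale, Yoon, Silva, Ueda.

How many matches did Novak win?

8

Novak's results: beat Juma, Silva, Ueda, Lowe, Tam, Okoye, Hale, Yoon; lost to Endo.
That is 8 wins.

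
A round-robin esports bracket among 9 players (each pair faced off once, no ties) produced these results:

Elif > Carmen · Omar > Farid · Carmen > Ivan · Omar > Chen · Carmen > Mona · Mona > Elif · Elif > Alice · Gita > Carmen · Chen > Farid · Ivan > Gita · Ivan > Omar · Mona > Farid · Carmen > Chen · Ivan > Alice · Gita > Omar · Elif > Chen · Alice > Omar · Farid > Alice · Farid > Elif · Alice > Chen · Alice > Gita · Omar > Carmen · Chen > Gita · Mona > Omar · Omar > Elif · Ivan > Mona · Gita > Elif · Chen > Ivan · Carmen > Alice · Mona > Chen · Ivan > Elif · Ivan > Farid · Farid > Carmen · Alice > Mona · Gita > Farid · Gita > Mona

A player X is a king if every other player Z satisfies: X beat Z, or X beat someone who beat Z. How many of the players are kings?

Chen reaches everyone (king).
Carmen reaches everyone (king).
Alice reaches everyone (king).
Omar reaches everyone (king).
Farid reaches everyone (king).
Gita reaches everyone (king).
Ivan reaches everyone (king).
Elif reaches everyone (king).
Mona reaches everyone (king).
Kings: Chen, Carmen, Alice, Omar, Farid, Gita, Ivan, Elif, Mona — 9.

9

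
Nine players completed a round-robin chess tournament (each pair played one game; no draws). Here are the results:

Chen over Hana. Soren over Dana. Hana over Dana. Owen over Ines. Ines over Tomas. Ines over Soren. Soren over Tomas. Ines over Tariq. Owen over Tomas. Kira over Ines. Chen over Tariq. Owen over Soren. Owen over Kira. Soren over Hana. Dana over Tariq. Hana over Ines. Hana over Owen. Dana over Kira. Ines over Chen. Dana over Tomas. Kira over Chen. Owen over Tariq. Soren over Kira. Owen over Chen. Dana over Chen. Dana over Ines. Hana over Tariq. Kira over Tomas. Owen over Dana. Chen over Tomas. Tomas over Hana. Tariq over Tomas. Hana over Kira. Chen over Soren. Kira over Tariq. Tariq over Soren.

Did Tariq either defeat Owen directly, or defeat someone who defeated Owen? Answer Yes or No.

No

Tariq did not beat Owen directly.
Tariq beat Soren, Tomas, but each of them lost to Owen. No two-step path.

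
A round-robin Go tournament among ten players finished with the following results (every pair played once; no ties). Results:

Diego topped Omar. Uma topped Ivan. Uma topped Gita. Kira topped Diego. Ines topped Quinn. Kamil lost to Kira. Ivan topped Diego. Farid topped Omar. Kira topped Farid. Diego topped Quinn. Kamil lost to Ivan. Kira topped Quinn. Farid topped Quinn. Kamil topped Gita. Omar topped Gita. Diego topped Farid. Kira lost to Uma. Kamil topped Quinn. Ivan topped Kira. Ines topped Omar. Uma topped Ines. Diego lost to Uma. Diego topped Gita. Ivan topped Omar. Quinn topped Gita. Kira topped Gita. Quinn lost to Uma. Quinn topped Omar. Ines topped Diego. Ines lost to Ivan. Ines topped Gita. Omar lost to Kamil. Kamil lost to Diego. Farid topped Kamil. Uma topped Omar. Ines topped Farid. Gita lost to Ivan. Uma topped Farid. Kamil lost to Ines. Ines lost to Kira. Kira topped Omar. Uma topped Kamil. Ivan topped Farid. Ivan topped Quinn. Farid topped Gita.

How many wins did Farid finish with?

Farid's results: beat Omar, Gita, Kamil, Quinn; lost to Kira, Ivan, Diego, Ines, Uma.
That is 4 wins.

4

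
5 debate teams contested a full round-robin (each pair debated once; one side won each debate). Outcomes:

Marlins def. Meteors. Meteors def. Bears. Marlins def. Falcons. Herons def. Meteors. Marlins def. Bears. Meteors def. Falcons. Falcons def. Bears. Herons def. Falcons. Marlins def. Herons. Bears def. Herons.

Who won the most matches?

Marlins

Win totals: Falcons 1, Meteors 2, Marlins 4, Bears 1, Herons 2.
Marlins leads with 4 wins (next highest: 2).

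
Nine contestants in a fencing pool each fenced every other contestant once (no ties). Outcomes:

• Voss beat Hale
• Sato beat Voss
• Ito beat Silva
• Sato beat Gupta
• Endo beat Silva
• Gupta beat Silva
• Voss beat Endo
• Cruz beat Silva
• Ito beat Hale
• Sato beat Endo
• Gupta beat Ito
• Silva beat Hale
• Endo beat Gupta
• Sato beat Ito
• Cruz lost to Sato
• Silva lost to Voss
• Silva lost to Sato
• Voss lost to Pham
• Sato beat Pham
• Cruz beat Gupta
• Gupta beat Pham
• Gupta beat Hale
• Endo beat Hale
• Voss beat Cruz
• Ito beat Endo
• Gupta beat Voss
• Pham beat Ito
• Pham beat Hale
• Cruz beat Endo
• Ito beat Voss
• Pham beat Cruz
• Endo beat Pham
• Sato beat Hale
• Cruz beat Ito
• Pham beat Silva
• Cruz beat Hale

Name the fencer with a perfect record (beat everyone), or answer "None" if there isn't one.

Sato has 8 wins out of 8 opponents — a perfect record.

Sato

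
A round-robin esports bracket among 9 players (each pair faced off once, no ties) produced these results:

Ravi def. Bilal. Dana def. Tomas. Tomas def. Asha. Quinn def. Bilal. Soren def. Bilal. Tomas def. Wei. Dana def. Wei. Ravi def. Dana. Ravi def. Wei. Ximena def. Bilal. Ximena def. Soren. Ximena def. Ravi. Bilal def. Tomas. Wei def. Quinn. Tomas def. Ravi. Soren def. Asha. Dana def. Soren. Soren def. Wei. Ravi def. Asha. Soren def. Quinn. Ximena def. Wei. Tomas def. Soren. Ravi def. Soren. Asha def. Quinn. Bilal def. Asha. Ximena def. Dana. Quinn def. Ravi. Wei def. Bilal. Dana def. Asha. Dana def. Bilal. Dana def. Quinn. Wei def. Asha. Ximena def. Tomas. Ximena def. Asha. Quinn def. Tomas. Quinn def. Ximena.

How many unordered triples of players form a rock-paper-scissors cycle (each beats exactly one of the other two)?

Win totals: Wei 3, Quinn 4, Tomas 4, Dana 6, Asha 1, Soren 4, Ximena 7, Bilal 2, Ravi 5.
A player with w wins dominates both others in C(w,2) triples; summing gives 3 + 6 + 6 + 15 + 0 + 6 + 21 + 1 + 10 = 68 transitive triples.
Total triples C(9,3) = 84, so cyclic triples = 84 − 68 = 16.

16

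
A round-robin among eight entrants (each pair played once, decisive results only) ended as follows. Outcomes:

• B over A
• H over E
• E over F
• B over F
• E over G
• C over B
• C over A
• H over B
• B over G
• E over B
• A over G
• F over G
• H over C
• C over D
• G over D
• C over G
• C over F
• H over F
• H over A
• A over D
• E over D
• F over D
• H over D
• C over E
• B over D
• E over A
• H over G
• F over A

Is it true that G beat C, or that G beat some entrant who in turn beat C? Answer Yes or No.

G did not beat C directly.
G beat D, but each of them lost to C. No two-step path.

No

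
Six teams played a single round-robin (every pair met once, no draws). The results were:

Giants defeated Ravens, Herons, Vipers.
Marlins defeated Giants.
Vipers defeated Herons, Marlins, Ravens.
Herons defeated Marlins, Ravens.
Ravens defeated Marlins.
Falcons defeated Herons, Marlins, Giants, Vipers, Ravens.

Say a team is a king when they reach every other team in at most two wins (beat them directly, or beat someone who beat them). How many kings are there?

1

Ravens cannot reach Herons, Falcons, Vipers in two steps.
Herons cannot reach Falcons, Vipers in two steps.
Falcons reaches everyone (king).
Marlins cannot reach Falcons in two steps.
Vipers cannot reach Falcons in two steps.
Giants cannot reach Falcons in two steps.
Kings: Falcons — 1.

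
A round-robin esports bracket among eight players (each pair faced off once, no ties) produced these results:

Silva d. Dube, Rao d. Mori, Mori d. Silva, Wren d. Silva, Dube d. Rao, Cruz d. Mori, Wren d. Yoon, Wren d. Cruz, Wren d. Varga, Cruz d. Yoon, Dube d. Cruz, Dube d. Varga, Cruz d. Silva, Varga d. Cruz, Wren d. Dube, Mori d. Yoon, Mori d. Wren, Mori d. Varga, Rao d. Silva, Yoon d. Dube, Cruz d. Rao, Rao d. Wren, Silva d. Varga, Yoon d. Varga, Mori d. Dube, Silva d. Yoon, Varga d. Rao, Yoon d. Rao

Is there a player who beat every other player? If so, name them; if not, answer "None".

Highest win total is Wren with 5 (out of 7 possible).
Wren lost to Rao, Mori, so no player went undefeated.

None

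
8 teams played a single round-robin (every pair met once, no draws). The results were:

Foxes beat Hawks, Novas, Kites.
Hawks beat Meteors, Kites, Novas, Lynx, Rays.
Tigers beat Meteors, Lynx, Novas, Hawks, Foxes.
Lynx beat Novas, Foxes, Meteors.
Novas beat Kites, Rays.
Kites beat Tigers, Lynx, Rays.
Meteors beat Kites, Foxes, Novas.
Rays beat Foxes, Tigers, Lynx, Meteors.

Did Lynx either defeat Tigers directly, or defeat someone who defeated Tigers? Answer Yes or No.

Lynx did not beat Tigers directly.
Lynx beat Foxes, Meteors, Novas, but each of them lost to Tigers. No two-step path.

No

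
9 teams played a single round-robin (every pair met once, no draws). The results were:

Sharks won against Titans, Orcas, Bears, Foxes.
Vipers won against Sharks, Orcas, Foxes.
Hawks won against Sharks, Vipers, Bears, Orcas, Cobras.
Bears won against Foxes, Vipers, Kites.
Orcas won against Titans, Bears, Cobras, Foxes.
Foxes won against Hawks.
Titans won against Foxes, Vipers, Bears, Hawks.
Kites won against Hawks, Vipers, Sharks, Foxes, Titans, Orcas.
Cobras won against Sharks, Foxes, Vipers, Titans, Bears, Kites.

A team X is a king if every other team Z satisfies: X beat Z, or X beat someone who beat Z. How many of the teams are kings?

6

Bears cannot reach Cobras in two steps.
Cobras reaches everyone (king).
Orcas reaches everyone (king).
Vipers cannot reach Kites in two steps.
Kites reaches everyone (king).
Hawks reaches everyone (king).
Titans reaches everyone (king).
Sharks reaches everyone (king).
Foxes cannot reach Kites, Titans in two steps.
Kings: Cobras, Orcas, Kites, Hawks, Titans, Sharks — 6.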